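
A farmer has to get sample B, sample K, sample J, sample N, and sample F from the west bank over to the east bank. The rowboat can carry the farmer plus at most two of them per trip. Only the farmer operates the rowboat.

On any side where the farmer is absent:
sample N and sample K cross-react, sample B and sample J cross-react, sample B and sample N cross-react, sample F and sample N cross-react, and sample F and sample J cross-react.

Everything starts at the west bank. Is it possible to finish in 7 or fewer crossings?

Yes — this plan uses 7 crossings (≤ 7):
1. Farmer goes to the east bank with sample J and sample N.
2. Farmer goes back to the west bank alone.
3. Farmer goes to the east bank with sample B.
4. Farmer goes back to the west bank with sample J and sample N.
5. Farmer goes to the east bank with sample F and sample K.
6. Farmer goes back to the west bank alone.
7. Farmer goes to the east bank with sample J and sample N.

Yes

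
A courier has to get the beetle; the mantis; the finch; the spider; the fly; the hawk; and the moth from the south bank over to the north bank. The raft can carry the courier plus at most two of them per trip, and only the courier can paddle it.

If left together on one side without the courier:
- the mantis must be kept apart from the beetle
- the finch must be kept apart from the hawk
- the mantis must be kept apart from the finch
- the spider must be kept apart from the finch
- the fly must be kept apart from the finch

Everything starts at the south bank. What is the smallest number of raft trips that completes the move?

9

Counting alone: the courier can take at most 2 across per trip to the north bank, so moving all 7 needs at least 4 loaded trips out, with a return between consecutive ones — at least 7 crossings.
The safety rule pushes this higher. Following every safe sequence of crossings, the most of the 7 that can be at the north bank as the raft arrives there on crossing 7 is 6 — never all 7.
So no plan with fewer than 9 crossings exists, and this one achieves 9:
1. Courier goes to the north bank with the beetle and the finch.  [the south bank: the fly, the hawk, the mantis, the moth, the spider | the north bank: the beetle, the finch]
2. Courier goes back to the south bank alone.  [the south bank: the fly, the hawk, the mantis, the moth, the spider | the north bank: the beetle, the finch]
3. Courier goes to the north bank with the moth.  [the south bank: the fly, the hawk, the mantis, the spider | the north bank: the beetle, the finch, the moth]
4. Courier goes back to the south bank alone.  [the south bank: the fly, the hawk, the mantis, the spider | the north bank: the beetle, the finch, the moth]
5. Courier goes to the north bank with the mantis and the spider.  [the south bank: the fly, the hawk | the north bank: the beetle, the finch, the mantis, the moth, the spider]
6. Courier goes back to the south bank with the beetle and the finch.  [the south bank: the beetle, the finch, the fly, the hawk | the north bank: the mantis, the moth, the spider]
7. Courier goes to the north bank with the fly and the hawk.  [the south bank: the beetle, the finch | the north bank: the fly, the hawk, the mantis, the moth, the spider]
8. Courier goes back to the south bank alone.  [the south bank: the beetle, the finch | the north bank: the fly, the hawk, the mantis, the moth, the spider]
9. Courier goes to the north bank with the beetle and the finch.  [the south bank: — | the north bank: the beetle, the finch, the fly, the hawk, the mantis, the moth, the spider]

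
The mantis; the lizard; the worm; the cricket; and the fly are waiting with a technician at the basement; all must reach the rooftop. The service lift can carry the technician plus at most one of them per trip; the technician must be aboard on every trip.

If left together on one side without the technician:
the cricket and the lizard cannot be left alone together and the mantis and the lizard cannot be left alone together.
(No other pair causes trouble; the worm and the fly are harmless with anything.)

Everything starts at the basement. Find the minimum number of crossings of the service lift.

11

Counting alone: the technician can take at most 1 across per trip to the rooftop, so moving all 5 needs at least 5 loaded trips out, with a return between consecutive ones — at least 9 crossings.
The safety rule pushes this higher. Following every safe sequence of crossings, the most of the 5 that can be at the rooftop as the service lift arrives there on crossing 9 is 4 — never all 5.
So no plan with fewer than 11 crossings exists, and this one achieves 11:
1. Technician goes to the rooftop with the lizard.  [the basement: the cricket, the fly, the mantis, the worm | the rooftop: the lizard]
2. Technician goes back to the basement alone.  [the basement: the cricket, the fly, the mantis, the worm | the rooftop: the lizard]
3. Technician goes to the rooftop with the mantis.  [the basement: the cricket, the fly, the worm | the rooftop: the lizard, the mantis]
4. Technician goes back to the basement with the lizard.  [the basement: the cricket, the fly, the lizard, the worm | the rooftop: the mantis]
5. Technician goes to the rooftop with the cricket.  [the basement: the fly, the lizard, the worm | the rooftop: the cricket, the mantis]
6. Technician goes back to the basement alone.  [the basement: the fly, the lizard, the worm | the rooftop: the cricket, the mantis]
7. Technician goes to the rooftop with the worm.  [the basement: the fly, the lizard | the rooftop: the cricket, the mantis, the worm]
8. Technician goes back to the basement alone.  [the basement: the fly, the lizard | the rooftop: the cricket, the mantis, the worm]
9. Technician goes to the rooftop with the fly.  [the basement: the lizard | the rooftop: the cricket, the fly, the mantis, the worm]
10. Technician goes back to the basement alone.  [the basement: the lizard | the rooftop: the cricket, the fly, the mantis, the worm]
11. Technician goes to the rooftop with the lizard.  [the basement: — | the rooftop: the cricket, the fly, the lizard, the mantis, the worm]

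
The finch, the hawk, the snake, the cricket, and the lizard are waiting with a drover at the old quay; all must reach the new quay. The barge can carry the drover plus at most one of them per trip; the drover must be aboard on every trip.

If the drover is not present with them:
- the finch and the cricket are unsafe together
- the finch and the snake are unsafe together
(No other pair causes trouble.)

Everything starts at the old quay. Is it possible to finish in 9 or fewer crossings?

No

Counting alone: the drover can take at most 1 across per trip to the new quay, so moving all 5 needs at least 5 loaded trips out, with a return between consecutive ones — at least 9 crossings.
The safety rule pushes this higher. Following every safe sequence of crossings, the most of the 5 that can be at the new quay as the barge arrives there on crossing 9 is 4 — never all 5.
So the move cannot be finished within 9 crossings. (The shortest complete plan takes 11:)
1. Drover goes to the new quay with the finch.
2. Drover goes back to the old quay alone.
3. Drover goes to the new quay with the hawk.
4. Drover goes back to the old quay alone.
5. Drover goes to the new quay with the snake.
6. Drover goes back to the old quay with the finch.
7. Drover goes to the new quay with the cricket.
8. Drover goes back to the old quay alone.
9. Drover goes to the new quay with the lizard.
10. Drover goes back to the old quay alone.
11. Drover goes to the new quay with the finch.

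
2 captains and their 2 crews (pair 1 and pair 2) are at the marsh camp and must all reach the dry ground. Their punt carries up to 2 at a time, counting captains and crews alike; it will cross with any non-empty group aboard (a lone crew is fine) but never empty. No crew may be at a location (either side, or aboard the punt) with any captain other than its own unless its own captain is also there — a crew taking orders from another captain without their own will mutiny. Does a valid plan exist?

1. captain 1 and crew 1 cross → the dry ground.
2. captain 1 crosses ← the marsh camp.
3. captain 1 and captain 2 cross → the dry ground.
4. captain 2 crosses ← the marsh camp.
5. captain 2 and crew 2 cross → the dry ground.

Yes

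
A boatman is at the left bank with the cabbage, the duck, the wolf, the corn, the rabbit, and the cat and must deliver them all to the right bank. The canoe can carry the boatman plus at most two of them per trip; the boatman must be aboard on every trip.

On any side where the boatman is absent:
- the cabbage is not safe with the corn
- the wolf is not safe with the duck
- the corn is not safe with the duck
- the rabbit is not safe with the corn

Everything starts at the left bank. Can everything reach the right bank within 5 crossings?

No

Counting alone: the boatman can take at most 2 across per trip to the right bank, so moving all 6 needs at least 3 loaded trips out, with a return between consecutive ones — at least 5 crossings.
The safety rule pushes this higher. Following every safe sequence of crossings, the most of the 6 that can be at the right bank as the canoe arrives there on crossing 5 is 5 — never all 6.
So the move cannot be finished within 5 crossings. (The shortest complete plan takes 7:)
1. Boatman goes to the right bank with the corn and the duck.
2. Boatman goes back to the left bank with the duck.
3. Boatman goes to the right bank with the cabbage and the duck.
4. Boatman goes back to the left bank with the corn.
5. Boatman goes to the right bank with the cat and the rabbit.
6. Boatman goes back to the left bank alone.
7. Boatman goes to the right bank with the corn and the wolf.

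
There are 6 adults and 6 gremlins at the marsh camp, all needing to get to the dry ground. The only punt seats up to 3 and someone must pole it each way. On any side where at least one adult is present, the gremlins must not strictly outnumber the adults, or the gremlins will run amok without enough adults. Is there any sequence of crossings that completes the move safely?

Following every safe sequence of crossings from the start, the most of the 12 that can be at the dry ground as the punt arrives there on crossings 1, 3, 5 is 3, 5, 6 respectively; the best ever achieved is 6 of 12.
From crossing 7 on, no configuration arises that was not already reachable earlier: only 17 distinct safe configurations (who is on which side, and where the punt is) can ever be reached, none of them has everyone across, and every continuation just revisits them. They are: 0 adults + 0 gremlins across (punt back at the start); 0 adults + 1 gremlin across (punt there); 0 adults + 1 gremlin across (punt back at the start); 0 adults + 2 gremlins across (punt there); 0 adults + 2 gremlins across (punt back at the start); 0 adults + 3 gremlins across (punt there); 0 adults + 3 gremlins across (punt back at the start); 0 adults + 4 gremlins across (punt there); 0 adults + 4 gremlins across (punt back at the start); 0 adults + 5 gremlins across (punt there); 0 adults + 5 gremlins across (punt back at the start); 0 adults + 6 gremlins across (punt there); 1 adult + 1 gremlin across (punt there); 1 adult + 1 gremlin across (punt back at the start); 2 adults + 2 gremlins across (punt there); 2 adults + 2 gremlins across (punt back at the start); 3 adults + 3 gremlins across (punt there). So no valid plan exists.

No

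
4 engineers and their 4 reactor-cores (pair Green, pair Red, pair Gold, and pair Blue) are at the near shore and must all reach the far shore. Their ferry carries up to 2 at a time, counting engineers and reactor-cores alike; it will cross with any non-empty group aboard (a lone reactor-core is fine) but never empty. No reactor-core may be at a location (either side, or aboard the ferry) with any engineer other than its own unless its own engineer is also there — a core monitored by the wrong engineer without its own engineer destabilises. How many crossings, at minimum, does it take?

Following every safe sequence of crossings from the start, the most of the 8 that can be at the far shore as the ferry arrives there on crossings 1, 3, 5 is 2, 3, 4 respectively; the best ever achieved is 4 of 8.
From crossing 7 on, no configuration arises that was not already reachable earlier: only 44 distinct safe configurations (who is on which side, and where the ferry is) can ever be reached, none of them has everyone across, and every continuation just revisits them. So no valid plan exists.

impossible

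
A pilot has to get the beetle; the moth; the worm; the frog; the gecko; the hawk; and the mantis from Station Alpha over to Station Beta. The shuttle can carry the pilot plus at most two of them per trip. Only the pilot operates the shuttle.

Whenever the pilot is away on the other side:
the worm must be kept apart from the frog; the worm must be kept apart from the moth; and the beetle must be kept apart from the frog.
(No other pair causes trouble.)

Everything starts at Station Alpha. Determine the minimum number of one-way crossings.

7

Counting alone: the pilot can take at most 2 across per trip to Station Beta, so moving all 7 needs at least 4 loaded trips out, with a return between consecutive ones — at least 7 crossings.
The plan below uses exactly 7 crossings, so it is optimal:
1. Pilot goes to Station Beta with the beetle and the worm.
2. Pilot goes back to Station Alpha alone.
3. Pilot goes to Station Beta with the gecko.
4. Pilot goes back to Station Alpha alone.
5. Pilot goes to Station Beta with the hawk and the mantis.
6. Pilot goes back to Station Alpha alone.
7. Pilot goes to Station Beta with the frog and the moth.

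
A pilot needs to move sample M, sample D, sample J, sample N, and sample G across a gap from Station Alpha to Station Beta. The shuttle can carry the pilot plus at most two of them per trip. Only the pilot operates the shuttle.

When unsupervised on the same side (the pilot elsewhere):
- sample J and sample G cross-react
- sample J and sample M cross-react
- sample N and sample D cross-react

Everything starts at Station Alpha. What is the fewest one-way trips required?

5

Counting alone: the pilot can take at most 2 across per trip to Station Beta, so moving all 5 needs at least 3 loaded trips out, with a return between consecutive ones — at least 5 crossings.
The plan below uses exactly 5 crossings, so it is optimal:
1. Pilot goes to Station Beta with sample D and sample J.
2. Pilot goes back to Station Alpha alone.
3. Pilot goes to Station Beta with sample G and sample M.
4. Pilot goes back to Station Alpha with sample J.
5. Pilot goes to Station Beta with sample J and sample N.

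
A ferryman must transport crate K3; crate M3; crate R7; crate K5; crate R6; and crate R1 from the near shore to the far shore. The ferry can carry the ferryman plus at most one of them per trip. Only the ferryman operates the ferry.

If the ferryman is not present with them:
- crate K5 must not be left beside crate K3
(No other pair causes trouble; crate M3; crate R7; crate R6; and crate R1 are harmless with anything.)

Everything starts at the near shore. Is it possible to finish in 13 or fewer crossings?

Yes

Yes — this plan uses 11 crossings (≤ 13):
1. Ferryman goes to the far shore with crate K3.  [the near shore: crate K5, crate M3, crate R1, crate R6, crate R7 | the far shore: crate K3]
2. Ferryman goes back to the near shore alone.  [the near shore: crate K5, crate M3, crate R1, crate R6, crate R7 | the far shore: crate K3]
3. Ferryman goes to the far shore with crate M3.  [the near shore: crate K5, crate R1, crate R6, crate R7 | the far shore: crate K3, crate M3]
4. Ferryman goes back to the near shore alone.  [the near shore: crate K5, crate R1, crate R6, crate R7 | the far shore: crate K3, crate M3]
5. Ferryman goes to the far shore with crate R7.  [the near shore: crate K5, crate R1, crate R6 | the far shore: crate K3, crate M3, crate R7]
6. Ferryman goes back to the near shore alone.  [the near shore: crate K5, crate R1, crate R6 | the far shore: crate K3, crate M3, crate R7]
7. Ferryman goes to the far shore with crate R6.  [the near shore: crate K5, crate R1 | the far shore: crate K3, crate M3, crate R6, crate R7]
8. Ferryman goes back to the near shore alone.  [the near shore: crate K5, crate R1 | the far shore: crate K3, crate M3, crate R6, crate R7]
9. Ferryman goes to the far shore with crate R1.  [the near shore: crate K5 | the far shore: crate K3, crate M3, crate R1, crate R6, crate R7]
10. Ferryman goes back to the near shore alone.  [the near shore: crate K5 | the far shore: crate K3, crate M3, crate R1, crate R6, crate R7]
11. Ferryman goes to the far shore with crate K5.  [the near shore: — | the far shore: crate K3, crate K5, crate M3, crate R1, crate R6, crate R7]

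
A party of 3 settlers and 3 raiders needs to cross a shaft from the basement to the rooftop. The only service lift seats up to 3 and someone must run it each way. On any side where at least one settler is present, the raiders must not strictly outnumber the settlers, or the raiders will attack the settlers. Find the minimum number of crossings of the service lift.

5

Counting alone: each trip to the rooftop takes at most 3 across and each return brings at least 1 back, so after t trips out (and t−1 returns) at most 3t − (t−1) of the 6 are across; that first reaches 6 at t = 3, so at least 5 crossings are needed.
The plan below uses exactly 5 crossings, so it is optimal:
1. 2 raiders → the rooftop.  (the basement: 3S 1R; the rooftop: 0S 2R)
2. 1 raider ← the basement.  (the basement: 3S 2R; the rooftop: 0S 1R)
3. 3 settlers → the rooftop.  (the basement: 0S 2R; the rooftop: 3S 1R)
4. 1 raider ← the basement.  (the basement: 0S 3R; the rooftop: 3S 0R)
5. 3 raiders → the rooftop.  (the basement: 0S 0R; the rooftop: 3S 3R)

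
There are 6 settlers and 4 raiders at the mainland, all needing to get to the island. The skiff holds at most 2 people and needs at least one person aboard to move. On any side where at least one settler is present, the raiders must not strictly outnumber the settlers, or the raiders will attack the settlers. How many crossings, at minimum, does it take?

Counting alone: each trip to the island takes at most 2 across and each return brings at least 1 back, so after t trips out (and t−1 returns) at most 2t − (t−1) of the 10 are across; that first reaches 10 at t = 9, so at least 17 crossings are needed.
The plan below uses exactly 17 crossings, so it is optimal:
1. 2 raiders → the island.  (the mainland: 6S 2R; the island: 0S 2R)
2. 1 raider ← the mainland.  (the mainland: 6S 3R; the island: 0S 1R)
3. 2 raiders → the island.  (the mainland: 6S 1R; the island: 0S 3R)
4. 1 raider ← the mainland.  (the mainland: 6S 2R; the island: 0S 2R)
5. 2 settlers → the island.  (the mainland: 4S 2R; the island: 2S 2R)
6. 1 raider ← the mainland.  (the mainland: 4S 3R; the island: 2S 1R)
7. 1 settler and 1 raider → the island.  (the mainland: 3S 2R; the island: 3S 2R)
8. 1 raider ← the mainland.  (the mainland: 3S 3R; the island: 3S 1R)
9. 2 raiders → the island.  (the mainland: 3S 1R; the island: 3S 3R)
10. 1 raider ← the mainland.  (the mainland: 3S 2R; the island: 3S 2R)
11. 1 settler and 1 raider → the island.  (the mainland: 2S 1R; the island: 4S 3R)
12. 1 raider ← the mainland.  (the mainland: 2S 2R; the island: 4S 2R)
13. 2 raiders → the island.  (the mainland: 2S 0R; the island: 4S 4R)
14. 1 raider ← the mainland.  (the mainland: 2S 1R; the island: 4S 3R)
15. 1 settler and 1 raider → the island.  (the mainland: 1S 0R; the island: 5S 4R)
16. 1 raider ← the mainland.  (the mainland: 1S 1R; the island: 5S 3R)
17. 1 settler and 1 raider → the island.  (the mainland: 0S 0R; the island: 6S 4R)

17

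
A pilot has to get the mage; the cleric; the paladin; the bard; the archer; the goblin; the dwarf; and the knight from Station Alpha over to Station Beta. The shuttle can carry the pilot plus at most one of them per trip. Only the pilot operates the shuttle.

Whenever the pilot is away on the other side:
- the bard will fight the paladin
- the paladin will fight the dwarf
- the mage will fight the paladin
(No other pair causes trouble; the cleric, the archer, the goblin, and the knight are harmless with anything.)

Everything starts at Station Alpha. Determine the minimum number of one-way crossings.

Following every safe sequence of crossings from the start, the most of the 8 that can be at Station Beta as the shuttle arrives there on crossings 1, 3, 5, 7, 9, 11 is 1, 2, 3, 4, 5, 6 respectively; the best ever achieved is 6 of 8.
From crossing 13 on, no configuration arises that was not already reachable earlier: only 144 distinct safe configurations (who is on which side, and where the shuttle is) can ever be reached, none of them has everyone across, and every continuation just revisits them. So no valid plan exists.

impossible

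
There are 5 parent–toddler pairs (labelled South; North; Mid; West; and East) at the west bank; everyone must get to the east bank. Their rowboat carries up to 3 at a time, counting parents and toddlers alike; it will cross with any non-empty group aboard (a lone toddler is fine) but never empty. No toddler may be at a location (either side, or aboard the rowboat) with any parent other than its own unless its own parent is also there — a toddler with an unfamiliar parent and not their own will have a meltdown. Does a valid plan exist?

Yes

1. parent South and toddler South cross → the east bank.
2. parent South crosses ← the west bank.
3. toddler Mid, toddler North, and toddler West cross → the east bank.
4. toddler South crosses ← the west bank.
5. parent Mid, parent North, and parent West cross → the east bank.
6. parent North and toddler North cross ← the west bank.
7. parent East, parent North, and parent South cross → the east bank.
8. toddler Mid crosses ← the west bank.
9. toddler North and toddler South cross → the east bank.
10. toddler South crosses ← the west bank.
11. toddler East, toddler Mid, and toddler South cross → the east bank.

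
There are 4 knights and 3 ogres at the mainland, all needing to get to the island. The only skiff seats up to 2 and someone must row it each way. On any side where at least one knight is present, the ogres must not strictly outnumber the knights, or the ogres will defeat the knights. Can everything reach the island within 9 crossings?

Counting alone: each trip to the island takes at most 2 across and each return brings at least 1 back, so after t trips out (and t−1 returns) at most 2t − (t−1) of the 7 are across; that first reaches 7 at t = 6, so at least 11 crossings are needed.
Since 9 < 11, 9 crossings cannot be enough. (The shortest complete plan in fact takes 11:)
1. 2 ogres → the island.  (the mainland: 4K 1O; the island: 0K 2O)
2. 1 ogre ← the mainland.  (the mainland: 4K 2O; the island: 0K 1O)
3. 2 ogres → the island.  (the mainland: 4K 0O; the island: 0K 3O)
4. 1 ogre ← the mainland.  (the mainland: 4K 1O; the island: 0K 2O)
5. 2 knights → the island.  (the mainland: 2K 1O; the island: 2K 2O)
6. 1 ogre ← the mainland.  (the mainland: 2K 2O; the island: 2K 1O)
7. 1 knight and 1 ogre → the island.  (the mainland: 1K 1O; the island: 3K 2O)
8. 1 knight ← the mainland.  (the mainland: 2K 1O; the island: 2K 2O)
9. 1 knight and 1 ogre → the island.  (the mainland: 1K 0O; the island: 3K 3O)
10. 1 ogre ← the mainland.  (the mainland: 1K 1O; the island: 3K 2O)
11. 1 knight and 1 ogre → the island.  (the mainland: 0K 0O; the island: 4K 3O)

No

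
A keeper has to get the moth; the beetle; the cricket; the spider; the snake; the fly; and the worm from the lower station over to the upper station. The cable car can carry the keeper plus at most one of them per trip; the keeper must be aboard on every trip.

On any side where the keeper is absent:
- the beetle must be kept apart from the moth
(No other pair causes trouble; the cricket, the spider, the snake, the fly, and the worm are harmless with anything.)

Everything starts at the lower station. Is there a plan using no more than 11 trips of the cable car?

Counting alone: the keeper can take at most 1 across per trip to the upper station, so moving all 7 needs at least 7 loaded trips out, with a return between consecutive ones — at least 13 crossings.
Since 11 < 13, 11 crossings cannot be enough. (The shortest complete plan in fact takes 13:)
1. Keeper goes to the upper station with the moth.
2. Keeper goes back to the lower station alone.
3. Keeper goes to the upper station with the cricket.
4. Keeper goes back to the lower station alone.
5. Keeper goes to the upper station with the spider.
6. Keeper goes back to the lower station alone.
7. Keeper goes to the upper station with the snake.
8. Keeper goes back to the lower station alone.
9. Keeper goes to the upper station with the fly.
10. Keeper goes back to the lower station alone.
11. Keeper goes to the upper station with the worm.
12. Keeper goes back to the lower station alone.
13. Keeper goes to the upper station with the beetle.

No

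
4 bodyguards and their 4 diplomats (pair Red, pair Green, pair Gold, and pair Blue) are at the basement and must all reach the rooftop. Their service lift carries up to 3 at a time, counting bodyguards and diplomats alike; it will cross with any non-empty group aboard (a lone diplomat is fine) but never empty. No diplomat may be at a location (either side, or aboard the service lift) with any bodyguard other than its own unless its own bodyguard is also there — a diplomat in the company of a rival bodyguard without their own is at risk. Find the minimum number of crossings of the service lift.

Counting alone: each trip to the rooftop takes at most 3 across and each return brings at least 1 back, so after t trips out (and t−1 returns) at most 3t − (t−1) of the 8 are across; that first reaches 8 at t = 4, so at least 7 crossings are needed.
The safety rule pushes this higher. Following every safe sequence of crossings, the most of the 8 that can be at the rooftop as the service lift arrives there on crossing 7 is 7 — never all 8.
So no plan with fewer than 9 crossings exists, and this one achieves 9:
1. bodyguard Red and diplomat Red cross → the rooftop.
2. bodyguard Red crosses ← the basement.
3. bodyguard Green, bodyguard Red, and diplomat Green cross → the rooftop.
4. bodyguard Red and diplomat Red cross ← the basement.
5. bodyguard Blue, bodyguard Gold, and bodyguard Red cross → the rooftop.
6. diplomat Green crosses ← the basement.
7. diplomat Green and diplomat Red cross → the rooftop.
8. diplomat Red crosses ← the basement.
9. diplomat Blue, diplomat Gold, and diplomat Red cross → the rooftop.

9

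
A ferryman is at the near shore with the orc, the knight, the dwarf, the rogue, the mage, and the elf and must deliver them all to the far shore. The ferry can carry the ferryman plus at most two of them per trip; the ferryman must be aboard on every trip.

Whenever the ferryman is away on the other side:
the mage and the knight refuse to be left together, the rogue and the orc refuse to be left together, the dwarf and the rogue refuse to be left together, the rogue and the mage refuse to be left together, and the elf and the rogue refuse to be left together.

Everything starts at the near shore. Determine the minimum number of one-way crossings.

7

Counting alone: the ferryman can take at most 2 across per trip to the far shore, so moving all 6 needs at least 3 loaded trips out, with a return between consecutive ones — at least 5 crossings.
The safety rule pushes this higher. Following every safe sequence of crossings, the most of the 6 that can be at the far shore as the ferry arrives there on crossing 5 is 5 — never all 6.
So no plan with fewer than 7 crossings exists, and this one achieves 7:
1. Ferryman goes to the far shore with the knight and the rogue.
2. Ferryman goes back to the near shore alone.
3. Ferryman goes to the far shore with the dwarf and the orc.
4. Ferryman goes back to the near shore with the rogue.
5. Ferryman goes to the far shore with the elf and the rogue.
6. Ferryman goes back to the near shore with the rogue.
7. Ferryman goes to the far shore with the mage and the rogue.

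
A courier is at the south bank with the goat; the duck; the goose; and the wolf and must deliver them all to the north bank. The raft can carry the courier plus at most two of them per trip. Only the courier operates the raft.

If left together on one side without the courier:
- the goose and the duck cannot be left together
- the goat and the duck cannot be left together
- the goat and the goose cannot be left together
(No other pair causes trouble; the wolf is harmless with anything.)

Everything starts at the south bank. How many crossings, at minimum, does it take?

Counting alone: the courier can take at most 2 across per trip to the north bank, so moving all 4 needs at least 2 loaded trips out, with a return between consecutive ones — at least 3 crossings.
The safety rule pushes this higher. Following every safe sequence of crossings, the most of the 4 that can be at the north bank as the raft arrives there on crossing 3 is 3 — never all 4.
So no plan with fewer than 5 crossings exists, and this one achieves 5:
1. Courier goes to the north bank with the duck and the goat.
2. Courier goes back to the south bank with the goat.
3. Courier goes to the north bank with the goat and the wolf.
4. Courier goes back to the south bank with the goat.
5. Courier goes to the north bank with the goat and the goose.

5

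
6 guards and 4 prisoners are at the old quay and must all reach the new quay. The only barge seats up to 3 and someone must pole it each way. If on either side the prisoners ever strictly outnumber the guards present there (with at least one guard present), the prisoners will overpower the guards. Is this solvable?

Yes

1. 2 prisoners → the new quay.  (the old quay: 6G 2P; the new quay: 0G 2P)
2. 1 prisoner ← the old quay.  (the old quay: 6G 3P; the new quay: 0G 1P)
3. 3 prisoners → the new quay.  (the old quay: 6G 0P; the new quay: 0G 4P)
4. 1 prisoner ← the old quay.  (the old quay: 6G 1P; the new quay: 0G 3P)
5. 3 guards → the new quay.  (the old quay: 3G 1P; the new quay: 3G 3P)
6. 1 prisoner ← the old quay.  (the old quay: 3G 2P; the new quay: 3G 2P)
7. 1 guard and 2 prisoners → the new quay.  (the old quay: 2G 0P; the new quay: 4G 4P)
8. 1 prisoner ← the old quay.  (the old quay: 2G 1P; the new quay: 4G 3P)
9. 2 guards and 1 prisoner → the new quay.  (the old quay: 0G 0P; the new quay: 6G 4P)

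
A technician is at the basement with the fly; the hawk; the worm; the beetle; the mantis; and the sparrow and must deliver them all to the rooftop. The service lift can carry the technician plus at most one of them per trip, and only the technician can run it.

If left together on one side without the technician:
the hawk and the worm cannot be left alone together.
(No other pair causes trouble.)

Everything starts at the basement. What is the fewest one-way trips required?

11

Counting alone: the technician can take at most 1 across per trip to the rooftop, so moving all 6 needs at least 6 loaded trips out, with a return between consecutive ones — at least 11 crossings.
The plan below uses exactly 11 crossings, so it is optimal:
1. Technician goes to the rooftop with the hawk.  [the basement: the beetle, the fly, the mantis, the sparrow, the worm | the rooftop: the hawk]
2. Technician goes back to the basement alone.  [the basement: the beetle, the fly, the mantis, the sparrow, the worm | the rooftop: the hawk]
3. Technician goes to the rooftop with the fly.  [the basement: the beetle, the mantis, the sparrow, the worm | the rooftop: the fly, the hawk]
4. Technician goes back to the basement alone.  [the basement: the beetle, the mantis, the sparrow, the worm | the rooftop: the fly, the hawk]
5. Technician goes to the rooftop with the beetle.  [the basement: the mantis, the sparrow, the worm | the rooftop: the beetle, the fly, the hawk]
6. Technician goes back to the basement alone.  [the basement: the mantis, the sparrow, the worm | the rooftop: the beetle, the fly, the hawk]
7. Technician goes to the rooftop with the mantis.  [the basement: the sparrow, the worm | the rooftop: the beetle, the fly, the hawk, the mantis]
8. Technician goes back to the basement alone.  [the basement: the sparrow, the worm | the rooftop: the beetle, the fly, the hawk, the mantis]
9. Technician goes to the rooftop with the sparrow.  [the basement: the worm | the rooftop: the beetle, the fly, the hawk, the mantis, the sparrow]
10. Technician goes back to the basement alone.  [the basement: the worm | the rooftop: the beetle, the fly, the hawk, the mantis, the sparrow]
11. Technician goes to the rooftop with the worm.  [the basement: — | the rooftop: the beetle, the fly, the hawk, the mantis, the sparrow, the worm]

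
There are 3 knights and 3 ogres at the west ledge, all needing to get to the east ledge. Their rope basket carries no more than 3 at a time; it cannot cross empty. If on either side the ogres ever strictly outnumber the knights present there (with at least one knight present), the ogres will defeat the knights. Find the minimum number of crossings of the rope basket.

5

Counting alone: each trip to the east ledge takes at most 3 across and each return brings at least 1 back, so after t trips out (and t−1 returns) at most 3t − (t−1) of the 6 are across; that first reaches 6 at t = 3, so at least 5 crossings are needed.
The plan below uses exactly 5 crossings, so it is optimal:
1. 2 ogres → the east ledge.  (the west ledge: 3K 1O; the east ledge: 0K 2O)
2. 1 ogre ← the west ledge.  (the west ledge: 3K 2O; the east ledge: 0K 1O)
3. 3 knights → the east ledge.  (the west ledge: 0K 2O; the east ledge: 3K 1O)
4. 1 ogre ← the west ledge.  (the west ledge: 0K 3O; the east ledge: 3K 0O)
5. 3 ogres → the east ledge.  (the west ledge: 0K 0O; the east ledge: 3K 3O)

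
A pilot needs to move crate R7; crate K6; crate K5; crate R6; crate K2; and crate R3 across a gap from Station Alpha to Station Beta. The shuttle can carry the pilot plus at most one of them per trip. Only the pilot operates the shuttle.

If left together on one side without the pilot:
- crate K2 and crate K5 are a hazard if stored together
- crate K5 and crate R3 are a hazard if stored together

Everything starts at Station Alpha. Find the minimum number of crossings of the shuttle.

Counting alone: the pilot can take at most 1 across per trip to Station Beta, so moving all 6 needs at least 6 loaded trips out, with a return between consecutive ones — at least 11 crossings.
The safety rule pushes this higher. Following every safe sequence of crossings, the most of the 6 that can be at Station Beta as the shuttle arrives there on crossing 11 is 5 — never all 6.
So no plan with fewer than 13 crossings exists, and this one achieves 13:
1. Pilot goes to Station Beta with crate K5.  [Station Alpha: crate K2, crate K6, crate R3, crate R6, crate R7 | Station Beta: crate K5]
2. Pilot goes back to Station Alpha alone.  [Station Alpha: crate K2, crate K6, crate R3, crate R6, crate R7 | Station Beta: crate K5]
3. Pilot goes to Station Beta with crate R7.  [Station Alpha: crate K2, crate K6, crate R3, crate R6 | Station Beta: crate K5, crate R7]
4. Pilot goes back to Station Alpha alone.  [Station Alpha: crate K2, crate K6, crate R3, crate R6 | Station Beta: crate K5, crate R7]
5. Pilot goes to Station Beta with crate K6.  [Station Alpha: crate K2, crate R3, crate R6 | Station Beta: crate K5, crate K6, crate R7]
6. Pilot goes back to Station Alpha alone.  [Station Alpha: crate K2, crate R3, crate R6 | Station Beta: crate K5, crate K6, crate R7]
7. Pilot goes to Station Beta with crate R6.  [Station Alpha: crate K2, crate R3 | Station Beta: crate K5, crate K6, crate R6, crate R7]
8. Pilot goes back to Station Alpha alone.  [Station Alpha: crate K2, crate R3 | Station Beta: crate K5, crate K6, crate R6, crate R7]
9. Pilot goes to Station Beta with crate K2.  [Station Alpha: crate R3 | Station Beta: crate K2, crate K5, crate K6, crate R6, crate R7]
10. Pilot goes back to Station Alpha with crate K5.  [Station Alpha: crate K5, crate R3 | Station Beta: crate K2, crate K6, crate R6, crate R7]
11. Pilot goes to Station Beta with crate R3.  [Station Alpha: crate K5 | Station Beta: crate K2, crate K6, crate R3, crate R6, crate R7]
12. Pilot goes back to Station Alpha alone.  [Station Alpha: crate K5 | Station Beta: crate K2, crate K6, crate R3, crate R6, crate R7]
13. Pilot goes to Station Beta with crate K5.  [Station Alpha: — | Station Beta: crate K2, crate K5, crate K6, crate R3, crate R6, crate R7]

13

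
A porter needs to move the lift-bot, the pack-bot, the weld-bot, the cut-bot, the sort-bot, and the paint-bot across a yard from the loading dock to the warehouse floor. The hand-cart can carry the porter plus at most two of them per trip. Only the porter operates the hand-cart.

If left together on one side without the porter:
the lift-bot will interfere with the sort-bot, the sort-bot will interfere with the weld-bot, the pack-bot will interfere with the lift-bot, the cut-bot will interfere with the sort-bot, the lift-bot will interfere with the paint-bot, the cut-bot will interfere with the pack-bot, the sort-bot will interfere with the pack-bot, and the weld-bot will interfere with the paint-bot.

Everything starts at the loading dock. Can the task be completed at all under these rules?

No

Whatever the first load, the items left behind include a forbidden pair without the porter. No opening move is safe, so no plan exists.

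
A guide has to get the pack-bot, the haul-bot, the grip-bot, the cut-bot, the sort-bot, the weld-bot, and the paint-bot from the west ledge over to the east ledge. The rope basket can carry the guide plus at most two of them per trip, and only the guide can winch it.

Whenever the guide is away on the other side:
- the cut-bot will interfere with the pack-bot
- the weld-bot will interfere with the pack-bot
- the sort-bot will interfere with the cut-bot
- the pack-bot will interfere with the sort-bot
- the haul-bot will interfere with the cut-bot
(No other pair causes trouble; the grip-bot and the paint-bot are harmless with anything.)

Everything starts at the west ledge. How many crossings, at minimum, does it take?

11

Counting alone: the guide can take at most 2 across per trip to the east ledge, so moving all 7 needs at least 4 loaded trips out, with a return between consecutive ones — at least 7 crossings.
The safety rule pushes this higher. Following every safe sequence of crossings, the most of the 7 that can be at the east ledge as the rope basket arrives there on crossings 7, 9 is 5, 6 respectively — never all 7.
So no plan with fewer than 11 crossings exists, and this one achieves 11:
1. Guide goes to the east ledge with the cut-bot and the pack-bot.
2. Guide goes back to the west ledge with the pack-bot.
3. Guide goes to the east ledge with the haul-bot and the pack-bot.
4. Guide goes back to the west ledge with the cut-bot.
5. Guide goes to the east ledge with the cut-bot and the grip-bot.
6. Guide goes back to the west ledge with the cut-bot.
7. Guide goes to the east ledge with the cut-bot and the paint-bot.
8. Guide goes back to the west ledge with the cut-bot.
9. Guide goes to the east ledge with the sort-bot and the weld-bot.
10. Guide goes back to the west ledge with the pack-bot.
11. Guide goes to the east ledge with the cut-bot and the pack-bot.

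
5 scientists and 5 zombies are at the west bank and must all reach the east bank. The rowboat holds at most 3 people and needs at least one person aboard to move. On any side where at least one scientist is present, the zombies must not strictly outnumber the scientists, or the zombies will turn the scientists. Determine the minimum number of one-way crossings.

11

Counting alone: each trip to the east bank takes at most 3 across and each return brings at least 1 back, so after t trips out (and t−1 returns) at most 3t − (t−1) of the 10 are across; that first reaches 10 at t = 5, so at least 9 crossings are needed.
The safety rule pushes this higher. Following every safe sequence of crossings, the most of the 10 that can be at the east bank as the rowboat arrives there on crossing 9 is 9 — never all 10.
So no plan with fewer than 11 crossings exists, and this one achieves 11:
1. 2 zombies → the east bank.  (the west bank: 5S 3Z; the east bank: 0S 2Z)
2. 1 zombie ← the west bank.  (the west bank: 5S 4Z; the east bank: 0S 1Z)
3. 3 zombies → the east bank.  (the west bank: 5S 1Z; the east bank: 0S 4Z)
4. 1 zombie ← the west bank.  (the west bank: 5S 2Z; the east bank: 0S 3Z)
5. 3 scientists → the east bank.  (the west bank: 2S 2Z; the east bank: 3S 3Z)
6. 1 scientist and 1 zombie ← the west bank.  (the west bank: 3S 3Z; the east bank: 2S 2Z)
7. 3 scientists → the east bank.  (the west bank: 0S 3Z; the east bank: 5S 2Z)
8. 1 zombie ← the west bank.  (the west bank: 0S 4Z; the east bank: 5S 1Z)
9. 2 zombies → the east bank.  (the west bank: 0S 2Z; the east bank: 5S 3Z)
10. 1 zombie ← the west bank.  (the west bank: 0S 3Z; the east bank: 5S 2Z)
11. 3 zombies → the east bank.  (the west bank: 0S 0Z; the east bank: 5S 5Z)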